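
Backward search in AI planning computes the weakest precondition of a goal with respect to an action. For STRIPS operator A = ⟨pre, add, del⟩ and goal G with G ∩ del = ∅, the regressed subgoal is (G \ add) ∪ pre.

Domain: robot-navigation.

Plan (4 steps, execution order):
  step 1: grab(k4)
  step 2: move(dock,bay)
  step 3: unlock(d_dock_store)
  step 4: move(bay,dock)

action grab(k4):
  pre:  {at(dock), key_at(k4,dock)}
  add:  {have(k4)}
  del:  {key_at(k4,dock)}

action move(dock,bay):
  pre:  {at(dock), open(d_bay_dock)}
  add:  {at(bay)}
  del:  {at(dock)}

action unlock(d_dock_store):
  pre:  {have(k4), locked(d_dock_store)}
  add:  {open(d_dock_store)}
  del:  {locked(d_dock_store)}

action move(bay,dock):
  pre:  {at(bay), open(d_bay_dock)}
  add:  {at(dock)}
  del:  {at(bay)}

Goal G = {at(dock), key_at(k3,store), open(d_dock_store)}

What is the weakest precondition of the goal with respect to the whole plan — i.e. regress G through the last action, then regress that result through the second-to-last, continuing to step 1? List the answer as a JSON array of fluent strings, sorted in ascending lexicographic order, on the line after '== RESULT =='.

Work backward from the goal:
  through step 4 (move(bay,dock)): drop {at(dock)}, keep {key_at(k3,store), open(d_dock_store)}, require {at(bay), open(d_bay_dock)}
    → {at(bay), key_at(k3,store), open(d_bay_dock), open(d_dock_store)}
  through step 3 (unlock(d_dock_store)): drop {open(d_dock_store)}, keep {at(bay), key_at(k3,store), open(d_bay_dock)}, require {have(k4), locked(d_dock_store)}
    → {at(bay), have(k4), key_at(k3,store), locked(d_dock_store), open(d_bay_dock)}
  through step 2 (move(dock,bay)): drop {at(bay)}, keep {have(k4), key_at(k3,store), locked(d_dock_store), open(d_bay_dock)}, require {at(dock), open(d_bay_dock)}
    → {at(dock), have(k4), key_at(k3,store), locked(d_dock_store), open(d_bay_dock)}
  through step 1 (grab(k4)): drop {have(k4)}, keep {at(dock), key_at(k3,store), locked(d_dock_store), open(d_bay_dock)}, require {at(dock), key_at(k4,dock)}
    → {at(dock), key_at(k3,store), key_at(k4,dock), locked(d_dock_store), open(d_bay_dock)}

== RESULT ==
["at(dock)", "key_at(k3,store)", "key_at(k4,dock)", "locked(d_dock_store)", "open(d_bay_dock)"]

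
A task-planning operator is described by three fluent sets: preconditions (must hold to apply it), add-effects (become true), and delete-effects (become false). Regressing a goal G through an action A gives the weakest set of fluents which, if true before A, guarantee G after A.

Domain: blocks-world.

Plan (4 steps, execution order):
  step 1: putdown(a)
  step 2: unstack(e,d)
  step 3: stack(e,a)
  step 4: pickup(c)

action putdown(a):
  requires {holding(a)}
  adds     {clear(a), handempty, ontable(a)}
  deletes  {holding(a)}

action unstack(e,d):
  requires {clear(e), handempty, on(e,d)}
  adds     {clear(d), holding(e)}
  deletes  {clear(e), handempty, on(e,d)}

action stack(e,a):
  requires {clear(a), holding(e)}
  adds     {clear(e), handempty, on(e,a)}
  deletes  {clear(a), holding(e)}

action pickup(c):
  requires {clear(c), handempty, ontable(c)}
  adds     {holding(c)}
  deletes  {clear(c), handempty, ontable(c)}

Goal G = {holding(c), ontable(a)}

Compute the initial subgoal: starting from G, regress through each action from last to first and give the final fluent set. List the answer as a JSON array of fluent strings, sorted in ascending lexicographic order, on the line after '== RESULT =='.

Work backward from the goal:
  through step 4 (pickup(c)): drop {holding(c)}, keep {ontable(a)}, require {clear(c), handempty, ontable(c)}
    → {clear(c), handempty, ontable(a), ontable(c)}
  through step 3 (stack(e,a)): drop {handempty}, keep {clear(c), ontable(a), ontable(c)}, require {clear(a), holding(e)}
    → {clear(a), clear(c), holding(e), ontable(a), ontable(c)}
  through step 2 (unstack(e,d)): drop {holding(e)}, keep {clear(a), clear(c), ontable(a), ontable(c)}, require {clear(e), handempty, on(e,d)}
    → {clear(a), clear(c), clear(e), handempty, on(e,d), ontable(a), ontable(c)}
  through step 1 (putdown(a)): drop {clear(a), handempty, ontable(a)}, keep {clear(c), clear(e), on(e,d), ontable(c)}, require {holding(a)}
    → {clear(c), clear(e), holding(a), on(e,d), ontable(c)}

== RESULT ==
["clear(c)", "clear(e)", "holding(a)", "on(e,d)", "ontable(c)"]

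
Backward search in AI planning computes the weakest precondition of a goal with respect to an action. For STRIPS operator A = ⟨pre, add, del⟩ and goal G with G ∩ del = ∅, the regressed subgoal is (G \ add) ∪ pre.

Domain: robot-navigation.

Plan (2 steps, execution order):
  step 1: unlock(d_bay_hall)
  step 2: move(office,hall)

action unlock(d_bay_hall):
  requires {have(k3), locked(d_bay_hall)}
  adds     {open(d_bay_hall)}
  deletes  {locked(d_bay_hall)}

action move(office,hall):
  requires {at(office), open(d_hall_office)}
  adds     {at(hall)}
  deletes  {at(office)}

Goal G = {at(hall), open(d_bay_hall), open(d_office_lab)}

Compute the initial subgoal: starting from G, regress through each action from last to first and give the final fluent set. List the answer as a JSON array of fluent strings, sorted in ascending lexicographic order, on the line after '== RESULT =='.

Regress step by step:
  through step 2 (move(office,hall)): drop {at(hall)}, keep {open(d_bay_hall), open(d_office_lab)}, require {at(office), open(d_hall_office)}
    → {at(office), open(d_bay_hall), open(d_hall_office), open(d_office_lab)}
  through step 1 (unlock(d_bay_hall)): drop {open(d_bay_hall)}, keep {at(office), open(d_hall_office), open(d_office_lab)}, require {have(k3), locked(d_bay_hall)}
    → {at(office), have(k3), locked(d_bay_hall), open(d_hall_office), open(d_office_lab)}

== RESULT ==
["at(office)", "have(k3)", "locked(d_bay_hall)", "open(d_hall_office)", "open(d_office_lab)"]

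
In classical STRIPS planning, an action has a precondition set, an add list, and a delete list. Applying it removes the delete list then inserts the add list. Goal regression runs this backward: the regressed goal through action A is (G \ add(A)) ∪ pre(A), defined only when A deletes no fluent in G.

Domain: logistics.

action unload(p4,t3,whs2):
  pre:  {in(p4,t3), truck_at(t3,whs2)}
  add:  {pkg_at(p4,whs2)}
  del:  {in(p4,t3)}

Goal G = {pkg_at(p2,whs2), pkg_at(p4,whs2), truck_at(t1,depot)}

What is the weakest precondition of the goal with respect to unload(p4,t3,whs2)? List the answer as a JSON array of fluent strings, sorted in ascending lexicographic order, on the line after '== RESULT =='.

Compute (G \ add) ∪ pre:
  G ∩ del = {}  (empty — regression defined)
  G \ add = {pkg_at(p2,whs2), pkg_at(p4,whs2), truck_at(t1,depot)} \ {pkg_at(p4,whs2)} = {pkg_at(p2,whs2), truck_at(t1,depot)}
  ∪ pre   = {pkg_at(p2,whs2), truck_at(t1,depot)} ∪ {in(p4,t3), truck_at(t3,whs2)}
          = {in(p4,t3), pkg_at(p2,whs2), truck_at(t1,depot), truck_at(t3,whs2)}

== RESULT ==
["in(p4,t3)", "pkg_at(p2,whs2)", "truck_at(t1,depot)", "truck_at(t3,whs2)"]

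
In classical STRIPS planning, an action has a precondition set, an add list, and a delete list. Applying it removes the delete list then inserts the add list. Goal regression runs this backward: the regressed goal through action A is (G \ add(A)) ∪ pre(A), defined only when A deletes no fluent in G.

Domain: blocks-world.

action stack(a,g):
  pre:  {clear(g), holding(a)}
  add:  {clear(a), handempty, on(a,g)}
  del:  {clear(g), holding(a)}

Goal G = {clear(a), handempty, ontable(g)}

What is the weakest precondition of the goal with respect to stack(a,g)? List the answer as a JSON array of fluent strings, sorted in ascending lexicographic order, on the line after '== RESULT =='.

Compute (G \ add) ∪ pre:
  G ∩ del = {}  (empty — regression defined)
  G \ add = {clear(a), handempty, ontable(g)} \ {clear(a), handempty, on(a,g)} = {ontable(g)}
  ∪ pre   = {ontable(g)} ∪ {clear(g), holding(a)}
          = {clear(g), holding(a), ontable(g)}

== RESULT ==
["clear(g)", "holding(a)", "ontable(g)"]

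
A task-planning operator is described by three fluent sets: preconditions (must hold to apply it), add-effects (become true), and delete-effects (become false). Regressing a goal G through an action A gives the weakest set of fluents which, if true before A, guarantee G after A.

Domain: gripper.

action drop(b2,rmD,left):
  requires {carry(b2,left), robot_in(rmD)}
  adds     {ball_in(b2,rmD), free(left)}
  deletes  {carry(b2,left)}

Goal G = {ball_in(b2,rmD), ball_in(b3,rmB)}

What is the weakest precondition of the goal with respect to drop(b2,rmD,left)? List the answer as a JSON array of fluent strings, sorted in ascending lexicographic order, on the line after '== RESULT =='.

Regress:
  G ∩ del = {}  (empty — regression defined)
  G \ add = {ball_in(b2,rmD), ball_in(b3,rmB)} \ {ball_in(b2,rmD), free(left)} = {ball_in(b3,rmB)}
  ∪ pre   = {ball_in(b3,rmB)} ∪ {carry(b2,left), robot_in(rmD)}
          = {ball_in(b3,rmB), carry(b2,left), robot_in(rmD)}

== RESULT ==
["ball_in(b3,rmB)", "carry(b2,left)", "robot_in(rmD)"]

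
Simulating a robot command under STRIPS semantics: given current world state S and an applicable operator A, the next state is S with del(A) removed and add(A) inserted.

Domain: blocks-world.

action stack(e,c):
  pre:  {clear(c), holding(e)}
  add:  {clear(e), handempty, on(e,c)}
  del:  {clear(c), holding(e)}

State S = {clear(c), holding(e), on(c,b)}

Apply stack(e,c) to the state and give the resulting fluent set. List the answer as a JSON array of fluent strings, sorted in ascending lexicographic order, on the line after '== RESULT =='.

Progress:
  pre ⊆ S: {clear(c), holding(e)} ⊆ S  — applicable
  S \ del = {on(c,b)}
  ∪ add   = {clear(e), handempty, on(c,b), on(e,c)}

== RESULT ==
["clear(e)", "handempty", "on(c,b)", "on(e,c)"]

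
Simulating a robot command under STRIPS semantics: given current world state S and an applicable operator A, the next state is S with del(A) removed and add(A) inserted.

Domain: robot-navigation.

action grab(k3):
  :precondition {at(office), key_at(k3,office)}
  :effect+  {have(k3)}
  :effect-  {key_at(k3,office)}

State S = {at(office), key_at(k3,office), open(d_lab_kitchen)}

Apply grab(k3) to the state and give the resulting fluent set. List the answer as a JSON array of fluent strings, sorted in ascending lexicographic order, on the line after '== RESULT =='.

Compute (S \ del) ∪ add:
  pre ⊆ S: {at(office), key_at(k3,office)} ⊆ S  — applicable
  S \ del = {at(office), open(d_lab_kitchen)}
  ∪ add   = {at(office), have(k3), open(d_lab_kitchen)}

== RESULT ==
["at(office)", "have(k3)", "open(d_lab_kitchen)"]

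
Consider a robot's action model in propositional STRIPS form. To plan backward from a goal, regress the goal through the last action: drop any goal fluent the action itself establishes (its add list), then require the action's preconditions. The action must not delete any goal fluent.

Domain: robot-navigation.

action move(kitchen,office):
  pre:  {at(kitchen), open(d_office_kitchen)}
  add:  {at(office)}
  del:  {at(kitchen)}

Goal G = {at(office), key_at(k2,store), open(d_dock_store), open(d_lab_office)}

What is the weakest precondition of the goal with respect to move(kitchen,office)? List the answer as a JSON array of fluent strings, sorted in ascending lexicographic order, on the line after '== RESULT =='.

Compute (G \ add) ∪ pre:
  G ∩ del = {}  (empty — regression defined)
  G \ add = {at(office), key_at(k2,store), open(d_dock_store), open(d_lab_office)} \ {at(office)} = {key_at(k2,store), open(d_dock_store), open(d_lab_office)}
  ∪ pre   = {key_at(k2,store), open(d_dock_store), open(d_lab_office)} ∪ {at(kitchen), open(d_office_kitchen)}
          = {at(kitchen), key_at(k2,store), open(d_dock_store), open(d_lab_office), open(d_office_kitchen)}

== RESULT ==
["at(kitchen)", "key_at(k2,store)", "open(d_dock_store)", "open(d_lab_office)", "open(d_office_kitchen)"]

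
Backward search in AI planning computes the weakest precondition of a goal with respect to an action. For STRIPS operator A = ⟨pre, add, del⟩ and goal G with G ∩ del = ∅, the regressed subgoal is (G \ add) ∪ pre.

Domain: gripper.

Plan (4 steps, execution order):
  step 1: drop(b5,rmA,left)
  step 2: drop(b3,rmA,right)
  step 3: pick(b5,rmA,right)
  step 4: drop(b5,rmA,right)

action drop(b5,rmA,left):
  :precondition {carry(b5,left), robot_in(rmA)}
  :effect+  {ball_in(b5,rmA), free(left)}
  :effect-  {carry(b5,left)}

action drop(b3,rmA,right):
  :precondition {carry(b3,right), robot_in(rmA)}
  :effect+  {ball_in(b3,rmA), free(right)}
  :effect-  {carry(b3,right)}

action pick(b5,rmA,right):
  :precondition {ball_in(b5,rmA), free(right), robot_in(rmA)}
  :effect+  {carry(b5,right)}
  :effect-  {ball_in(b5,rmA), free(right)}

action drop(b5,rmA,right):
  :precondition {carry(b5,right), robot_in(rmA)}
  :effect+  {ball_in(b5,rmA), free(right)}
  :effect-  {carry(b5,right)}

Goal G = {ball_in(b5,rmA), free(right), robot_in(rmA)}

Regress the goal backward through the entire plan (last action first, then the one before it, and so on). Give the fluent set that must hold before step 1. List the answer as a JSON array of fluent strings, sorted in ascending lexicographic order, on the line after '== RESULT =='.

Work backward from the goal:
  through step 4 (drop(b5,rmA,right)): drop {ball_in(b5,rmA), free(right)}, keep {robot_in(rmA)}, require {carry(b5,right), robot_in(rmA)}
    → {carry(b5,right), robot_in(rmA)}
  through step 3 (pick(b5,rmA,right)): drop {carry(b5,right)}, keep {robot_in(rmA)}, require {ball_in(b5,rmA), free(right), robot_in(rmA)}
    → {ball_in(b5,rmA), free(right), robot_in(rmA)}
  through step 2 (drop(b3,rmA,right)): drop {free(right)}, keep {ball_in(b5,rmA), robot_in(rmA)}, require {carry(b3,right), robot_in(rmA)}
    → {ball_in(b5,rmA), carry(b3,right), robot_in(rmA)}
  through step 1 (drop(b5,rmA,left)): drop {ball_in(b5,rmA)}, keep {carry(b3,right), robot_in(rmA)}, require {carry(b5,left), robot_in(rmA)}
    → {carry(b3,right), carry(b5,left), robot_in(rmA)}

== RESULT ==
["carry(b3,right)", "carry(b5,left)", "robot_in(rmA)"]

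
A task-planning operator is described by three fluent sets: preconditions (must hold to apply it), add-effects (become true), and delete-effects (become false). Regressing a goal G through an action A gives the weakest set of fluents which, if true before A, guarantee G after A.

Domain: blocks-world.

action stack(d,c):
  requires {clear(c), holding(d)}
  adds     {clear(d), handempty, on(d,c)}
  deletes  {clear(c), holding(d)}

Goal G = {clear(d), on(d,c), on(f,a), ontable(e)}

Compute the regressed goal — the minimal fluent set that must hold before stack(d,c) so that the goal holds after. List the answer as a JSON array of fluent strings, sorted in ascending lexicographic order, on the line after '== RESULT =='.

Compute (G \ add) ∪ pre:
  G ∩ del = {}  (empty — regression defined)
  G \ add = {clear(d), on(d,c), on(f,a), ontable(e)} \ {clear(d), handempty, on(d,c)} = {on(f,a), ontable(e)}
  ∪ pre   = {on(f,a), ontable(e)} ∪ {clear(c), holding(d)}
          = {clear(c), holding(d), on(f,a), ontable(e)}

== RESULT ==
["clear(c)", "holding(d)", "on(f,a)", "ontable(e)"]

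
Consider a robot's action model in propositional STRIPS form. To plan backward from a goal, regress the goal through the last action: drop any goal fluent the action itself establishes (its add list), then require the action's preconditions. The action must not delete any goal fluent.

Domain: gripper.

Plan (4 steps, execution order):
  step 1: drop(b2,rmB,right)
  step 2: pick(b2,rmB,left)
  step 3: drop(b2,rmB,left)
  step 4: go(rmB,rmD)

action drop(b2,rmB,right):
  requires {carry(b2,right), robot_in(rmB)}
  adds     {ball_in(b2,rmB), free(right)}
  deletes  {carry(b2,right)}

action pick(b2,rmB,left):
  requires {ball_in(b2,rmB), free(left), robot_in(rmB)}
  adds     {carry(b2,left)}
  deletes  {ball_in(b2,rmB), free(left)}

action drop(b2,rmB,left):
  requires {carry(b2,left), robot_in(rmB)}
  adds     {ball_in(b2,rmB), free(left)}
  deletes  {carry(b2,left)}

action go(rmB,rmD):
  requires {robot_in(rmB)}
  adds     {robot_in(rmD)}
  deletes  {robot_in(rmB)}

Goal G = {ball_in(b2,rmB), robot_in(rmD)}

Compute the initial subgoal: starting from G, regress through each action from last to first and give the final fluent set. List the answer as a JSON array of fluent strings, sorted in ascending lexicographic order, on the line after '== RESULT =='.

Work backward from the goal:
  through step 4 (go(rmB,rmD)): drop {robot_in(rmD)}, keep {ball_in(b2,rmB)}, require {robot_in(rmB)}
    → {ball_in(b2,rmB), robot_in(rmB)}
  through step 3 (drop(b2,rmB,left)): drop {ball_in(b2,rmB)}, keep {robot_in(rmB)}, require {carry(b2,left), robot_in(rmB)}
    → {carry(b2,left), robot_in(rmB)}
  through step 2 (pick(b2,rmB,left)): drop {carry(b2,left)}, keep {robot_in(rmB)}, require {ball_in(b2,rmB), free(left), robot_in(rmB)}
    → {ball_in(b2,rmB), free(left), robot_in(rmB)}
  through step 1 (drop(b2,rmB,right)): drop {ball_in(b2,rmB)}, keep {free(left), robot_in(rmB)}, require {carry(b2,right), robot_in(rmB)}
    → {carry(b2,right), free(left), robot_in(rmB)}

== RESULT ==
["carry(b2,right)", "free(left)", "robot_in(rmB)"]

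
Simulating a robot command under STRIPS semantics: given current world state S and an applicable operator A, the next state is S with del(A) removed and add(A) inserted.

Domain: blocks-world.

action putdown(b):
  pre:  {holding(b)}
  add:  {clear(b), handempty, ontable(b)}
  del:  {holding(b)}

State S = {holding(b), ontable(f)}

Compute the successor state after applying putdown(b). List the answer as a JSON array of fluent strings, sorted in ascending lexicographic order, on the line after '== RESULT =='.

Compute (S \ del) ∪ add:
  pre ⊆ S: {holding(b)} ⊆ S  — applicable
  S \ del = {ontable(f)}
  ∪ add   = {clear(b), handempty, ontable(b), ontable(f)}

== RESULT ==
["clear(b)", "handempty", "ontable(b)", "ontable(f)"]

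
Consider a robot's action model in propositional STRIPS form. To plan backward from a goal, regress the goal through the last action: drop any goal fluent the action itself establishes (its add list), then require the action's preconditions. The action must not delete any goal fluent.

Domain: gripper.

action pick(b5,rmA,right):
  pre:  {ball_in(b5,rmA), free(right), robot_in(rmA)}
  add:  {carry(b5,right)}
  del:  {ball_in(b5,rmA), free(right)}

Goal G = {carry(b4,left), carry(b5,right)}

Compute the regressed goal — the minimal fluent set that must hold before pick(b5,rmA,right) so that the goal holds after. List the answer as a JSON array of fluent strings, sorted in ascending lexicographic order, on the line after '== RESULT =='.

Regress:
  G ∩ del = {}  (empty — regression defined)
  G \ add = {carry(b4,left), carry(b5,right)} \ {carry(b5,right)} = {carry(b4,left)}
  ∪ pre   = {carry(b4,left)} ∪ {ball_in(b5,rmA), free(right), robot_in(rmA)}
          = {ball_in(b5,rmA), carry(b4,left), free(right), robot_in(rmA)}

== RESULT ==
["ball_in(b5,rmA)", "carry(b4,left)", "free(right)", "robot_in(rmA)"]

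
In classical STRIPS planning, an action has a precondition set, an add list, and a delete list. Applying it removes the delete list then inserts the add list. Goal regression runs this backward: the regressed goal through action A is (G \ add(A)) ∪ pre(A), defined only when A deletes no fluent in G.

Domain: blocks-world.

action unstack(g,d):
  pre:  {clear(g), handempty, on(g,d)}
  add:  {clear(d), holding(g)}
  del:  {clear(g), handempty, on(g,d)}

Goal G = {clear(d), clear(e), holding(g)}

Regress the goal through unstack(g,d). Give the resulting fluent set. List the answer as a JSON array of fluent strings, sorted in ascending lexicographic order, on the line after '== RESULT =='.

Regress:
  G ∩ del = {}  (empty — regression defined)
  G \ add = {clear(d), clear(e), holding(g)} \ {clear(d), holding(g)} = {clear(e)}
  ∪ pre   = {clear(e)} ∪ {clear(g), handempty, on(g,d)}
          = {clear(e), clear(g), handempty, on(g,d)}

== RESULT ==
["clear(e)", "clear(g)", "handempty", "on(g,d)"]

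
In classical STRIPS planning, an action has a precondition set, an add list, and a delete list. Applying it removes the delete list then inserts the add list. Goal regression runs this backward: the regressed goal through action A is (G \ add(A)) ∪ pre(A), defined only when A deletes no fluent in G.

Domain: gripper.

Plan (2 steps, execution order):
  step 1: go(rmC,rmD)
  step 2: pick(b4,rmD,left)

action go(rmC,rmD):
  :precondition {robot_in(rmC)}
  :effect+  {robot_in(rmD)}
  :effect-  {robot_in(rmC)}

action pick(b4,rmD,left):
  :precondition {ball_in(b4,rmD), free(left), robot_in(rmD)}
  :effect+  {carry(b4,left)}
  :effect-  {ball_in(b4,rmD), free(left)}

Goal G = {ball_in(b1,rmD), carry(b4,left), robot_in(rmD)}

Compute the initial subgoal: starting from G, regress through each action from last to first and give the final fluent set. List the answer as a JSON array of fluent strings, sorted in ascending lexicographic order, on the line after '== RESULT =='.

Regress step by step:
  through step 2 (pick(b4,rmD,left)): drop {carry(b4,left)}, keep {ball_in(b1,rmD), robot_in(rmD)}, require {ball_in(b4,rmD), free(left), robot_in(rmD)}
    → {ball_in(b1,rmD), ball_in(b4,rmD), free(left), robot_in(rmD)}
  through step 1 (go(rmC,rmD)): drop {robot_in(rmD)}, keep {ball_in(b1,rmD), ball_in(b4,rmD), free(left)}, require {robot_in(rmC)}
    → {ball_in(b1,rmD), ball_in(b4,rmD), free(left), robot_in(rmC)}

== RESULT ==
["ball_in(b1,rmD)", "ball_in(b4,rmD)", "free(left)", "robot_in(rmC)"]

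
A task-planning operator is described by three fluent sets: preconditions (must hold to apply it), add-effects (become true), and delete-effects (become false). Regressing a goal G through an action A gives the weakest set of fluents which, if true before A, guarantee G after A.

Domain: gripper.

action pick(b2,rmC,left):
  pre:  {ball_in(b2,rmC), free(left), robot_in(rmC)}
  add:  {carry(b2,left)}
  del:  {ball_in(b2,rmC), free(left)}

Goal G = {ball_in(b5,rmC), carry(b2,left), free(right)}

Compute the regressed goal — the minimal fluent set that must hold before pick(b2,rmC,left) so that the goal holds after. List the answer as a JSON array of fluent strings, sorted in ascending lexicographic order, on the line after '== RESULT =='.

Compute (G \ add) ∪ pre:
  G ∩ del = {}  (empty — regression defined)
  G \ add = {ball_in(b5,rmC), carry(b2,left), free(right)} \ {carry(b2,left)} = {ball_in(b5,rmC), free(right)}
  ∪ pre   = {ball_in(b5,rmC), free(right)} ∪ {ball_in(b2,rmC), free(left), robot_in(rmC)}
          = {ball_in(b2,rmC), ball_in(b5,rmC), free(left), free(right), robot_in(rmC)}

== RESULT ==
["ball_in(b2,rmC)", "ball_in(b5,rmC)", "free(left)", "free(right)", "robot_in(rmC)"]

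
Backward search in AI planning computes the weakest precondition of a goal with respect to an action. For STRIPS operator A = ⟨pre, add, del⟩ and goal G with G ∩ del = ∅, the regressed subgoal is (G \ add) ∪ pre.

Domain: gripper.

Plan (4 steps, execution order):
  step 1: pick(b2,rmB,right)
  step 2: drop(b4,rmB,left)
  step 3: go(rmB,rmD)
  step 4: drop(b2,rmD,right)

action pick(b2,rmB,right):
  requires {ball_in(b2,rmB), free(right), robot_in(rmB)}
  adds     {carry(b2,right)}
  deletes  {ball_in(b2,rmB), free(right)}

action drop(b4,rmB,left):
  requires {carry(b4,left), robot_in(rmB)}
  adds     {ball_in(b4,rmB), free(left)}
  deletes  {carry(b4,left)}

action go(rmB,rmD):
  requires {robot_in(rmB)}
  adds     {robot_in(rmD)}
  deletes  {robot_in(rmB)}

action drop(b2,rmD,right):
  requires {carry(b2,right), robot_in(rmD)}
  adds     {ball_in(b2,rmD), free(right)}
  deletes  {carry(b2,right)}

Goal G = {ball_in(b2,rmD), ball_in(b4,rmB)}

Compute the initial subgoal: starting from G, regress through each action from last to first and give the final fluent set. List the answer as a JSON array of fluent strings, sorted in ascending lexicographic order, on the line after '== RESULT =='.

Regress step by step:
  through step 4 (drop(b2,rmD,right)): drop {ball_in(b2,rmD)}, keep {ball_in(b4,rmB)}, require {carry(b2,right), robot_in(rmD)}
    → {ball_in(b4,rmB), carry(b2,right), robot_in(rmD)}
  through step 3 (go(rmB,rmD)): drop {robot_in(rmD)}, keep {ball_in(b4,rmB), carry(b2,right)}, require {robot_in(rmB)}
    → {ball_in(b4,rmB), carry(b2,right), robot_in(rmB)}
  through step 2 (drop(b4,rmB,left)): drop {ball_in(b4,rmB)}, keep {carry(b2,right), robot_in(rmB)}, require {carry(b4,left), robot_in(rmB)}
    → {carry(b2,right), carry(b4,left), robot_in(rmB)}
  through step 1 (pick(b2,rmB,right)): drop {carry(b2,right)}, keep {carry(b4,left), robot_in(rmB)}, require {ball_in(b2,rmB), free(right), robot_in(rmB)}
    → {ball_in(b2,rmB), carry(b4,left), free(right), robot_in(rmB)}

== RESULT ==
["ball_in(b2,rmB)", "carry(b4,left)", "free(right)", "robot_in(rmB)"]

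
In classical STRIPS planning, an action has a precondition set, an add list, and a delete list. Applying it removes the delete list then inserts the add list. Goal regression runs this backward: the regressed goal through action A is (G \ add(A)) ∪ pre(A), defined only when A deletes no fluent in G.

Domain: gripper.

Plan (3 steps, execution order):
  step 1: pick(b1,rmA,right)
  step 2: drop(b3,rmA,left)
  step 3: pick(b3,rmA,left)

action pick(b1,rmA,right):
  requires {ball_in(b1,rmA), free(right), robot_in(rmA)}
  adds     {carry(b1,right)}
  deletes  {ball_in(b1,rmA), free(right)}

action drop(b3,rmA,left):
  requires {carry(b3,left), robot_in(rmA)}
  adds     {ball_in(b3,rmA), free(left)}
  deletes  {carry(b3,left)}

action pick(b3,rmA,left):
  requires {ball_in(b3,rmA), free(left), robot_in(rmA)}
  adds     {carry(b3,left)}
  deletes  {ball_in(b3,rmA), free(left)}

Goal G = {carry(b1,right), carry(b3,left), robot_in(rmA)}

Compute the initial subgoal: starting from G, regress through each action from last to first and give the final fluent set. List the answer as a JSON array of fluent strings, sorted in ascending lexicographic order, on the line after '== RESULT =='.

Regress step by step:
  through step 3 (pick(b3,rmA,left)): drop {carry(b3,left)}, keep {carry(b1,right), robot_in(rmA)}, require {ball_in(b3,rmA), free(left), robot_in(rmA)}
    → {ball_in(b3,rmA), carry(b1,right), free(left), robot_in(rmA)}
  through step 2 (drop(b3,rmA,left)): drop {ball_in(b3,rmA), free(left)}, keep {carry(b1,right), robot_in(rmA)}, require {carry(b3,left), robot_in(rmA)}
    → {carry(b1,right), carry(b3,left), robot_in(rmA)}
  through step 1 (pick(b1,rmA,right)): drop {carry(b1,right)}, keep {carry(b3,left), robot_in(rmA)}, require {ball_in(b1,rmA), free(right), robot_in(rmA)}
    → {ball_in(b1,rmA), carry(b3,left), free(right), robot_in(rmA)}

== RESULT ==
["ball_in(b1,rmA)", "carry(b3,left)", "free(right)", "robot_in(rmA)"]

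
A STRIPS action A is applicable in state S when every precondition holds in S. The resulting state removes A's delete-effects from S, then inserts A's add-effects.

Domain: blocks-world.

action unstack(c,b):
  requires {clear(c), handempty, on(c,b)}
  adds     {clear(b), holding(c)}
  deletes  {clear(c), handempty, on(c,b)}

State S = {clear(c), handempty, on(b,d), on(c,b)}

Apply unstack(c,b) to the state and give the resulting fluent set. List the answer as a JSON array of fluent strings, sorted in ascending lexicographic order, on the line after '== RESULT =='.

Compute (S \ del) ∪ add:
  pre ⊆ S: {clear(c), handempty, on(c,b)} ⊆ S  — applicable
  S \ del = {on(b,d)}
  ∪ add   = {clear(b), holding(c), on(b,d)}

== RESULT ==
["clear(b)", "holding(c)", "on(b,d)"]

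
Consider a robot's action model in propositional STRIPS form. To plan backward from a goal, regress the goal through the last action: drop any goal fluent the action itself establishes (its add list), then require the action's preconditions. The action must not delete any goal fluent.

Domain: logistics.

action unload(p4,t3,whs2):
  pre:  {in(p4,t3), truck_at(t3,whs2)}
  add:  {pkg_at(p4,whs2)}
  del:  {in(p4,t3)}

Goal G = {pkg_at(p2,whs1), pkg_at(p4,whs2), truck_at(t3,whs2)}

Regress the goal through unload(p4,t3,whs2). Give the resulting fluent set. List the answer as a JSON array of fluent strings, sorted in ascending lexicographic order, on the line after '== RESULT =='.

Compute (G \ add) ∪ pre:
  G ∩ del = {}  (empty — regression defined)
  G \ add = {pkg_at(p2,whs1), pkg_at(p4,whs2), truck_at(t3,whs2)} \ {pkg_at(p4,whs2)} = {pkg_at(p2,whs1), truck_at(t3,whs2)}
  ∪ pre   = {pkg_at(p2,whs1), truck_at(t3,whs2)} ∪ {in(p4,t3), truck_at(t3,whs2)}
          = {in(p4,t3), pkg_at(p2,whs1), truck_at(t3,whs2)}

== RESULT ==
["in(p4,t3)", "pkg_at(p2,whs1)", "truck_at(t3,whs2)"]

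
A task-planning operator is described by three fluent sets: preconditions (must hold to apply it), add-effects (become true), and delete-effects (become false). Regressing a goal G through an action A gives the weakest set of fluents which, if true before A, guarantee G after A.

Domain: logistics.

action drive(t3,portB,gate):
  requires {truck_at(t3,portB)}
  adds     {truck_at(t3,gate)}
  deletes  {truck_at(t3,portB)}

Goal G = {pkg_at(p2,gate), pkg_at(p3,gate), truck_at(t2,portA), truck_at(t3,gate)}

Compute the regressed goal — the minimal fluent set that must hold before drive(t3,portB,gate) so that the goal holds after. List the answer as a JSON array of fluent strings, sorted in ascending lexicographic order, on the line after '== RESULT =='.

Compute (G \ add) ∪ pre:
  G ∩ del = {}  (empty — regression defined)
  G \ add = {pkg_at(p2,gate), pkg_at(p3,gate), truck_at(t2,portA), truck_at(t3,gate)} \ {truck_at(t3,gate)} = {pkg_at(p2,gate), pkg_at(p3,gate), truck_at(t2,portA)}
  ∪ pre   = {pkg_at(p2,gate), pkg_at(p3,gate), truck_at(t2,portA)} ∪ {truck_at(t3,portB)}
          = {pkg_at(p2,gate), pkg_at(p3,gate), truck_at(t2,portA), truck_at(t3,portB)}

== RESULT ==
["pkg_at(p2,gate)", "pkg_at(p3,gate)", "truck_at(t2,portA)", "truck_at(t3,portB)"]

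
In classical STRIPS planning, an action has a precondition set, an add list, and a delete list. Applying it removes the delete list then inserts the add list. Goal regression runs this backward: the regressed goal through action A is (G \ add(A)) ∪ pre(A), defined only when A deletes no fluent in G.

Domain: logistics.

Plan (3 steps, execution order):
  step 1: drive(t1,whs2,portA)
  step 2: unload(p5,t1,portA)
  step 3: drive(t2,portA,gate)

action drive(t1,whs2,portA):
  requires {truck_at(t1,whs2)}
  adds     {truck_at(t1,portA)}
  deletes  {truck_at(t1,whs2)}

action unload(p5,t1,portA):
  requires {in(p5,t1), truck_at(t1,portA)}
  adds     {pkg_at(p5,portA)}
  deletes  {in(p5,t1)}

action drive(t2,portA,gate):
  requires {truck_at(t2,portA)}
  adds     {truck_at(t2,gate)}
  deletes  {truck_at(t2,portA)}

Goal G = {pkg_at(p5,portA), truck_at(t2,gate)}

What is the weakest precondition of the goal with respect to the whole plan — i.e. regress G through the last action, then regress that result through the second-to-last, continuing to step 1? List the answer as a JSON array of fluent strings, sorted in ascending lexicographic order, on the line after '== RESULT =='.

Regress step by step:
  through step 3 (drive(t2,portA,gate)): drop {truck_at(t2,gate)}, keep {pkg_at(p5,portA)}, require {truck_at(t2,portA)}
    → {pkg_at(p5,portA), truck_at(t2,portA)}
  through step 2 (unload(p5,t1,portA)): drop {pkg_at(p5,portA)}, keep {truck_at(t2,portA)}, require {in(p5,t1), truck_at(t1,portA)}
    → {in(p5,t1), truck_at(t1,portA), truck_at(t2,portA)}
  through step 1 (drive(t1,whs2,portA)): drop {truck_at(t1,portA)}, keep {in(p5,t1), truck_at(t2,portA)}, require {truck_at(t1,whs2)}
    → {in(p5,t1), truck_at(t1,whs2), truck_at(t2,portA)}

== RESULT ==
["in(p5,t1)", "truck_at(t1,whs2)", "truck_at(t2,portA)"]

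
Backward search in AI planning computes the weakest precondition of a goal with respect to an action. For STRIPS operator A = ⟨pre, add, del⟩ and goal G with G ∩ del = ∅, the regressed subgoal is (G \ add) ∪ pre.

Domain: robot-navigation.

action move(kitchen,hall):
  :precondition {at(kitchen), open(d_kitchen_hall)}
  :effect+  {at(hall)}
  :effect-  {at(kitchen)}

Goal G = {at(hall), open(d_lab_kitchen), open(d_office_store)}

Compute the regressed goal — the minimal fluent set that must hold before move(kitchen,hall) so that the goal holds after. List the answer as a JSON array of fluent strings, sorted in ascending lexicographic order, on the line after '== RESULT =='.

Compute (G \ add) ∪ pre:
  G ∩ del = {}  (empty — regression defined)
  G \ add = {at(hall), open(d_lab_kitchen), open(d_office_store)} \ {at(hall)} = {open(d_lab_kitchen), open(d_office_store)}
  ∪ pre   = {open(d_lab_kitchen), open(d_office_store)} ∪ {at(kitchen), open(d_kitchen_hall)}
          = {at(kitchen), open(d_kitchen_hall), open(d_lab_kitchen), open(d_office_store)}

== RESULT ==
["at(kitchen)", "open(d_kitchen_hall)", "open(d_lab_kitchen)", "open(d_office_store)"]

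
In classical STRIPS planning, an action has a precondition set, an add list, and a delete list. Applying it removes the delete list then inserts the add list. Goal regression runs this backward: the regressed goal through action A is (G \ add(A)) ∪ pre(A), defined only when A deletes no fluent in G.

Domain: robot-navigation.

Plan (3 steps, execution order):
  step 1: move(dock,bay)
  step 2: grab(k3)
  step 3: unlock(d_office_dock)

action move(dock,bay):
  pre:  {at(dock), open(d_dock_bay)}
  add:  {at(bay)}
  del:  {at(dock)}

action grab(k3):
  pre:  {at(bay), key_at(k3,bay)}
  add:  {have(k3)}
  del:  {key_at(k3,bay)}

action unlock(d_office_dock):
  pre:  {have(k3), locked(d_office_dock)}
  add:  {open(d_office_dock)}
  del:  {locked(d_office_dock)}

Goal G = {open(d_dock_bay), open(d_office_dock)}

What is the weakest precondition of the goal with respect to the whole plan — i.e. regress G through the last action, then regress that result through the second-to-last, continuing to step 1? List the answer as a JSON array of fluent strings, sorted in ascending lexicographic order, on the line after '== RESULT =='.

Regress step by step:
  through step 3 (unlock(d_office_dock)): drop {open(d_office_dock)}, keep {open(d_dock_bay)}, require {have(k3), locked(d_office_dock)}
    → {have(k3), locked(d_office_dock), open(d_dock_bay)}
  through step 2 (grab(k3)): drop {have(k3)}, keep {locked(d_office_dock), open(d_dock_bay)}, require {at(bay), key_at(k3,bay)}
    → {at(bay), key_at(k3,bay), locked(d_office_dock), open(d_dock_bay)}
  through step 1 (move(dock,bay)): drop {at(bay)}, keep {key_at(k3,bay), locked(d_office_dock), open(d_dock_bay)}, require {at(dock), open(d_dock_bay)}
    → {at(dock), key_at(k3,bay), locked(d_office_dock), open(d_dock_bay)}

== RESULT ==
["at(dock)", "key_at(k3,bay)", "locked(d_office_dock)", "open(d_dock_bay)"]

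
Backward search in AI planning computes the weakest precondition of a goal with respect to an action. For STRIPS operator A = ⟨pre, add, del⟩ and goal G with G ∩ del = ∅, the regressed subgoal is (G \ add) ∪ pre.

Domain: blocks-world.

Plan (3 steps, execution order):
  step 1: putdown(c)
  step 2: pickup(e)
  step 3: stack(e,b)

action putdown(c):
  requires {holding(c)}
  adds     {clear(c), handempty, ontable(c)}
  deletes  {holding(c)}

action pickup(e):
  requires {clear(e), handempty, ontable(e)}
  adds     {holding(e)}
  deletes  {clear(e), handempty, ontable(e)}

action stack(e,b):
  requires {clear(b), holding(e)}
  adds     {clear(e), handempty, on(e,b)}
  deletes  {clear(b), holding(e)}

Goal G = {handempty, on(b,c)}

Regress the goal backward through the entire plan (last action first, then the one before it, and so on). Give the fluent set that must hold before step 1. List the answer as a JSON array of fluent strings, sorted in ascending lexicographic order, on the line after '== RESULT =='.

Regress step by step:
  through step 3 (stack(e,b)): drop {handempty}, keep {on(b,c)}, require {clear(b), holding(e)}
    → {clear(b), holding(e), on(b,c)}
  through step 2 (pickup(e)): drop {holding(e)}, keep {clear(b), on(b,c)}, require {clear(e), handempty, ontable(e)}
    → {clear(b), clear(e), handempty, on(b,c), ontable(e)}
  through step 1 (putdown(c)): drop {handempty}, keep {clear(b), clear(e), on(b,c), ontable(e)}, require {holding(c)}
    → {clear(b), clear(e), holding(c), on(b,c), ontable(e)}

== RESULT ==
["clear(b)", "clear(e)", "holding(c)", "on(b,c)", "ontable(e)"]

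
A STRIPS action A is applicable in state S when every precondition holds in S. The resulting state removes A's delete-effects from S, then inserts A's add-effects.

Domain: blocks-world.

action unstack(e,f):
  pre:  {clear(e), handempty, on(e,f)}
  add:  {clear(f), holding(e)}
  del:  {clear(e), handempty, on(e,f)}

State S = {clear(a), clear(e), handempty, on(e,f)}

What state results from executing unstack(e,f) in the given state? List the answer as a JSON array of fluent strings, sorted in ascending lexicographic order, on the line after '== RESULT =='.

Compute (S \ del) ∪ add:
  pre ⊆ S: {clear(e), handempty, on(e,f)} ⊆ S  — applicable
  S \ del = {clear(a)}
  ∪ add   = {clear(a), clear(f), holding(e)}

== RESULT ==
["clear(a)", "clear(f)", "holding(e)"]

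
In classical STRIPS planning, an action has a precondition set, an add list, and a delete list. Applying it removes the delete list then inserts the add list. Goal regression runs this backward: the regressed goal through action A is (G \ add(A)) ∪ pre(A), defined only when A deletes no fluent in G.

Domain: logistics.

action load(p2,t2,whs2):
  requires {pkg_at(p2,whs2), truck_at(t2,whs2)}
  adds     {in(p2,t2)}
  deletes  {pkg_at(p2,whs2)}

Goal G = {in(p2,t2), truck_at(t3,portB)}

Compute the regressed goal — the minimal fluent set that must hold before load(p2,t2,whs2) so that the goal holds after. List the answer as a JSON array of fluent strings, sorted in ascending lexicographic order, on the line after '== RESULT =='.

Compute (G \ add) ∪ pre:
  G ∩ del = {}  (empty — regression defined)
  G \ add = {in(p2,t2), truck_at(t3,portB)} \ {in(p2,t2)} = {truck_at(t3,portB)}
  ∪ pre   = {truck_at(t3,portB)} ∪ {pkg_at(p2,whs2), truck_at(t2,whs2)}
          = {pkg_at(p2,whs2), truck_at(t2,whs2), truck_at(t3,portB)}

== RESULT ==
["pkg_at(p2,whs2)", "truck_at(t2,whs2)", "truck_at(t3,portB)"]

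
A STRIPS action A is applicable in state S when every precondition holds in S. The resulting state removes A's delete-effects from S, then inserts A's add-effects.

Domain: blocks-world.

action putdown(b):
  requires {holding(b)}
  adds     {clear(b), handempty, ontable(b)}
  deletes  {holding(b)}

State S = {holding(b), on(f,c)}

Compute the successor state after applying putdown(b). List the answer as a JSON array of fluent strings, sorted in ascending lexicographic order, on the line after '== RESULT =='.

Compute (S \ del) ∪ add:
  pre ⊆ S: {holding(b)} ⊆ S  — applicable
  S \ del = {on(f,c)}
  ∪ add   = {clear(b), handempty, on(f,c), ontable(b)}

== RESULT ==
["clear(b)", "handempty", "on(f,c)", "ontable(b)"]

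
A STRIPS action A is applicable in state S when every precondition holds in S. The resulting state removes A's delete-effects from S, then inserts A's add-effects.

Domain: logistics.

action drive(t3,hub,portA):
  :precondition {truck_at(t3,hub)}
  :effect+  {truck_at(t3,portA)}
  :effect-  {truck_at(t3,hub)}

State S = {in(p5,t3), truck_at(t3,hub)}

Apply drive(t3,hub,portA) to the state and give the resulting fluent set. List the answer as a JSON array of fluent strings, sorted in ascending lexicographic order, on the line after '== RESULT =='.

Progress:
  pre ⊆ S: {truck_at(t3,hub)} ⊆ S  — applicable
  S \ del = {in(p5,t3)}
  ∪ add   = {in(p5,t3), truck_at(t3,portA)}

== RESULT ==
["in(p5,t3)", "truck_at(t3,portA)"]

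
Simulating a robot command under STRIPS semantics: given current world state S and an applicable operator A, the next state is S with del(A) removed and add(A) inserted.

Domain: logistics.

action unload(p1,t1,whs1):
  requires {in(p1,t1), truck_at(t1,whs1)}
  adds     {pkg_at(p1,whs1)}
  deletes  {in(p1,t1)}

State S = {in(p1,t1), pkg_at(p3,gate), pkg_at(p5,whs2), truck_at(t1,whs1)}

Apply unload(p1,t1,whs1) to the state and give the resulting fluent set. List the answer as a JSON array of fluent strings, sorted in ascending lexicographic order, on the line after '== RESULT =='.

Progress:
  pre ⊆ S: {in(p1,t1), truck_at(t1,whs1)} ⊆ S  — applicable
  S \ del = {pkg_at(p3,gate), pkg_at(p5,whs2), truck_at(t1,whs1)}
  ∪ add   = {pkg_at(p1,whs1), pkg_at(p3,gate), pkg_at(p5,whs2), truck_at(t1,whs1)}

== RESULT ==
["pkg_at(p1,whs1)", "pkg_at(p3,gate)", "pkg_at(p5,whs2)", "truck_at(t1,whs1)"]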